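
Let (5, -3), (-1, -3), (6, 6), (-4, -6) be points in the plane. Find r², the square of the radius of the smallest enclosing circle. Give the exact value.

A smallest enclosing disk is always determined by at most three of the input points on its boundary.
The farthest pair is (6, 6)–(-4, -6) with squared distance 244. The circle on this segment as diameter has centre (1, 0) and r² = 244/4 = 61.
Check (5, -3): distance² to centre = 25 ≤ 61, so it lies inside.
All remaining points lie in this disk, and no smaller disk contains both endpoints, so this is the minimum enclosing circle.

61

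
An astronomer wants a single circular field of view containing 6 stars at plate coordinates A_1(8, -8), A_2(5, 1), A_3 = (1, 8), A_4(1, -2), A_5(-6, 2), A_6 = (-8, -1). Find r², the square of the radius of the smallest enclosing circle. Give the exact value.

93025/1058

The minimum enclosing circle is determined by three boundary points: A_1, A_3, A_6.
Their circumcentre is (63/46, -63/46) with r² = 93025/1058.
The farthest remaining point A_5 is at distance² 69473/1058 ≤ 93025/1058.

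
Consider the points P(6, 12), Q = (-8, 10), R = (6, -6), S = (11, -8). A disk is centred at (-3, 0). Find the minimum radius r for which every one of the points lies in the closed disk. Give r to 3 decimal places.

The required radius is the distance from (-3, 0) to the farthest point.
Squared distances: 225, 125, 117, 260.
Maximum is 260, attained at S.
r = √260 ≈ 16.125.

16.125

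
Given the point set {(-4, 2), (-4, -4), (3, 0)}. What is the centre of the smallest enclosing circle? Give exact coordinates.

(-15/14, -1)

Call the three points A, B, C in the order given.
Side lengths²: AB² = 36, AC² = 53, BC² = 65.
Since BC² = 65 < 53 + 36 = 89, the triangle is acute, so the smallest enclosing circle is the circumcircle.
Circumcentre = (-15/14, -1), r² = 3445/196.
Centre = (-15/14, -1).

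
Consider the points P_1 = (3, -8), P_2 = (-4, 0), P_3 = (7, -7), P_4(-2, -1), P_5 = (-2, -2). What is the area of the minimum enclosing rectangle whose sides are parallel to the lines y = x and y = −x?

45

In coordinates u = x + y, v = x − y the rectangle is axis-aligned; the map (x,y)→(u,v) scales areas by 2.
u-values: -5, -4, 0, -3, -4; range = 0 − (-5) = 5.
v-values: 11, -4, 14, -1, 0; range = 14 − (-4) = 18.
Area = (5 × 18) / 2 = 45.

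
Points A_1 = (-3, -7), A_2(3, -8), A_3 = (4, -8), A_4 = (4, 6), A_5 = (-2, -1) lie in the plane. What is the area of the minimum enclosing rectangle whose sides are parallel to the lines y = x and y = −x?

In coordinates u = x + y, v = x − y the rectangle is axis-aligned; the map (x,y)→(u,v) scales areas by 2.
u-values: -10, -5, -4, 10, -3; range = 10 − (-10) = 20.
v-values: 4, 11, 12, -2, -1; range = 12 − (-2) = 14.
Area = (20 × 14) / 2 = 140.

140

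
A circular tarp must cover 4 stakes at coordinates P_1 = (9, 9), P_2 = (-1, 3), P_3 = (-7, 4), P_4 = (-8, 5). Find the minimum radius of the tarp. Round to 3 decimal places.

8.732

The farthest pair is P_1–P_4 with squared distance 305. The circle on this segment as diameter has centre (0.5, 7) and r² = 305/4 = 76.25.
Check P_2: distance² to centre = 18.25 ≤ 76.25, so it lies inside.
All remaining points lie in this disk, and no smaller disk contains both endpoints, so this is the minimum enclosing circle.
r = √(76.25) ≈ 8.732.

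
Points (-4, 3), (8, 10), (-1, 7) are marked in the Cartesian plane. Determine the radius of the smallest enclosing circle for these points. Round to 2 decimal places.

Call the three points A, B, C in the order given.
Side lengths²: AB² = 193, AC² = 25, BC² = 90.
Since AB² = 193 ≥ 90 + 25 = 115, the angle opposite AB is not acute, so the smallest enclosing circle has AB as diameter.
Centre = midpoint of AB = (2, 6.5), r² = 193/4 = 48.25.
r = √(48.25) ≈ 6.95.

6.95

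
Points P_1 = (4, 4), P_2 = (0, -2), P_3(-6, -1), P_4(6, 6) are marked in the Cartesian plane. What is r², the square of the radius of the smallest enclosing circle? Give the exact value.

48.25

The farthest pair is P_3–P_4 with squared distance 193. The circle on this segment as diameter has centre (0, 2.5) and r² = 193/4 = 48.25.
Check P_1: distance² to centre = 18.25 ≤ 48.25, so it lies inside.
All remaining points lie in this disk, and no smaller disk contains both endpoints, so this is the minimum enclosing circle.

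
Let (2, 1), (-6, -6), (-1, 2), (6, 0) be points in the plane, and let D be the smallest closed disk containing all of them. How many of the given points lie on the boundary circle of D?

By Welzl's lemma the MEC is supported by two points (diametrically opposite) or three points (on a circumcircle).
The farthest pair is (-6, -6)–(6, 0) with squared distance 180. The circle on this segment as diameter has centre (0, -3) and r² = 180/4 = 45.
Check (2, 1): distance² to centre = 20 ≤ 45, so it lies inside.
All remaining points lie in this disk, and no smaller disk contains both endpoints, so this is the minimum enclosing circle.
The points at distance exactly r from the centre are (-6, -6), (6, 0) — 2 points.

2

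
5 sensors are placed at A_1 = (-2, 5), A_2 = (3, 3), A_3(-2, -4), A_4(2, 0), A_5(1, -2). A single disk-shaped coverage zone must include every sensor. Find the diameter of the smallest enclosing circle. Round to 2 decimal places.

9.26

The minimum enclosing circle of a finite set is fixed by two of the points (as a diameter) or three (as a circumcircle).
The minimum enclosing circle is determined by three boundary points: A_1, A_2, A_3.
Their circumcentre is (-0.9, 0.5) with r² = 21.46.
The farthest remaining point A_5 is at distance² 9.86 ≤ 21.46.
Diameter = 2r = 2√(21.46) ≈ 9.26.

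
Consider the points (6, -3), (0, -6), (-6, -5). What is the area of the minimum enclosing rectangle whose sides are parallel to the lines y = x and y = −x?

70

In coordinates u = x + y, v = x − y the rectangle is axis-aligned; the map (x,y)→(u,v) scales areas by 2.
u-values: 3, -6, -11; range = 3 − (-11) = 14.
v-values: 9, 6, -1; range = 9 − (-1) = 10.
Area = (14 × 10) / 2 = 70.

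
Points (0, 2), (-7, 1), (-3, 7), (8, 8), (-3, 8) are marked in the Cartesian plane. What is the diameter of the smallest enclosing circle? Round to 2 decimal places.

16.55

The farthest pair is (-7, 1)–(8, 8) with squared distance 274. The circle on this segment as diameter has centre (0.5, 4.5) and r² = 274/4 = 68.5.
Check (0, 2): distance² to centre = 6.5 ≤ 68.5, so it lies inside.
All remaining points lie in this disk, and no smaller disk contains both endpoints, so this is the minimum enclosing circle.
Diameter = 2r = 2√(68.5) ≈ 16.55.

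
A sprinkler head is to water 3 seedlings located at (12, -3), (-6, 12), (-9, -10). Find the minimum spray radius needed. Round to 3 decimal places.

13.057

Call the three points A, B, C in the order given.
Side lengths²: AB² = 549, AC² = 490, BC² = 493.
Since AB² = 549 < 493 + 490 = 983, the triangle is acute, so the smallest enclosing circle is the circumcircle.
Circumcentre = (-29/42, 1/14), r² = 150365/882.
r = √(150365/882) ≈ 13.057.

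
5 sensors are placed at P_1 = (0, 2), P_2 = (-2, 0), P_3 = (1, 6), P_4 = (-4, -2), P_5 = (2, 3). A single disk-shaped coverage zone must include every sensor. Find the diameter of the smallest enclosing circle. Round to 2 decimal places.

The farthest pair is P_3–P_4 with squared distance 89. The circle on this segment as diameter has centre (-1.5, 2) and r² = 89/4 = 22.25.
Check P_1: distance² to centre = 2.25 ≤ 22.25, so it lies inside.
All remaining points lie in this disk, and no smaller disk contains both endpoints, so this is the minimum enclosing circle.
Diameter = 2r = 2√(22.25) ≈ 9.43.

9.43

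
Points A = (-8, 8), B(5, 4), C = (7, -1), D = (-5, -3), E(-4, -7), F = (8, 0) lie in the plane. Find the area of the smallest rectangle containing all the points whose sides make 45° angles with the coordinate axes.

In coordinates u = x + y, v = x − y the rectangle is axis-aligned; the map (x,y)→(u,v) scales areas by 2.
u-values: 0, 9, 6, -8, -11, 8; range = 9 − (-11) = 20.
v-values: -16, 1, 8, -2, 3, 8; range = 8 − (-16) = 24.
Area = (20 × 24) / 2 = 240.

240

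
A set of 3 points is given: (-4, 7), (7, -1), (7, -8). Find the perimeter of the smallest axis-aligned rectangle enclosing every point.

Width = max x − min x = 7 − (-4) = 11.
Height = max y − min y = 7 − (-8) = 15.
Perimeter = 2(11 + 15) = 52.

52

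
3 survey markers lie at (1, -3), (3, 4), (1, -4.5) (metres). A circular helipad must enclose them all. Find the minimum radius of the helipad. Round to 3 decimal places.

4.366

Call the three points A, B, C in the order given.
Side lengths²: AB² = 53, AC² = 2.25, BC² = 76.25.
Since BC² = 76.25 ≥ 53 + 2.25 = 55.25, the angle opposite BC is not acute, so the smallest enclosing circle has BC as diameter.
Centre = midpoint of BC = (2, -0.25), r² = 76.25/4 = 19.0625.
r = √(19.0625) ≈ 4.366.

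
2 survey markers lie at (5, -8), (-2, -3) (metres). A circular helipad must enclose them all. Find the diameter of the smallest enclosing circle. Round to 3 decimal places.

8.602

The smallest circle enclosing two points has them as diameter endpoints.
Centre = midpoint = (1.5, -5.5); r² = |(5, -8)−(-2, -3)|²/4 = 74/4 = 18.5.
Diameter = 2r = 2√(18.5) ≈ 8.602.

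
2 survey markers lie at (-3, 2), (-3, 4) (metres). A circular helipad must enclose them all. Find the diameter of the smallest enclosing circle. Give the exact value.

The smallest circle enclosing two points has them as diameter endpoints.
Centre = midpoint = (-3, 3); r² = |(-3, 2)−(-3, 4)|²/4 = 4/4 = 1.
Diameter = 2r = 2√1 = 2.

2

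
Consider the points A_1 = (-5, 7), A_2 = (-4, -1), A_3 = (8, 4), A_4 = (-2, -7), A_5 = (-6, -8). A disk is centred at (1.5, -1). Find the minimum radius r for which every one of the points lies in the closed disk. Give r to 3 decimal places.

The required radius is the distance from (1.5, -1) to the farthest point.
Squared distances: 106.25, 30.25, 67.25, 48.25, 105.25.
Maximum is 106.25, attained at A_1.
r = √(106.25) ≈ 10.308.

10.308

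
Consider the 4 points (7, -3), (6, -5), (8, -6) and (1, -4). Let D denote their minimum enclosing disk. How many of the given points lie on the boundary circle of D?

A smallest enclosing disk is always determined by at most three of the input points on its boundary.
The farthest pair is (8, -6)–(1, -4) with squared distance 53. The circle on this segment as diameter has centre (4.5, -5) and r² = 53/4 = 13.25.
Check (7, -3): distance² to centre = 10.25 ≤ 13.25, so it lies inside.
All remaining points lie in this disk, and no smaller disk contains both endpoints, so this is the minimum enclosing circle.
The points at distance exactly r from the centre are (8, -6), (1, -4) — 2 points.

2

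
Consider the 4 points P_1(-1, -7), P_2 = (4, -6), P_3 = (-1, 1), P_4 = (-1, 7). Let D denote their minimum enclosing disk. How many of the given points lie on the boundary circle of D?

3

The minimum enclosing circle is determined by three boundary points: P_1, P_2, P_4.
Their circumcentre is (0.2, 0) with r² = 50.44.
The farthest remaining point P_3 is at distance² 2.44 ≤ 50.44.
The points at distance exactly r from the centre are P_1, P_2, P_4 — 3 points.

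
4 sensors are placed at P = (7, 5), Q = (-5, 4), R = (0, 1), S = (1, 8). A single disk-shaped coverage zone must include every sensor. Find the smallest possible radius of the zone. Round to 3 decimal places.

The farthest pair is P–Q with squared distance 145. The circle on this segment as diameter has centre (1, 4.5) and r² = 145/4 = 36.25.
Check R: distance² to centre = 13.25 ≤ 36.25, so it lies inside.
All remaining points lie in this disk, and no smaller disk contains both endpoints, so this is the minimum enclosing circle.
r = √(36.25) ≈ 6.021.

6.021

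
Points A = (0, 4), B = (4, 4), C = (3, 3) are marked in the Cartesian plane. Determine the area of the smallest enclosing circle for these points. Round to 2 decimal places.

12.57

Side lengths²: AB² = 16, AC² = 10, BC² = 2.
Since AB² = 16 ≥ 10 + 2 = 12, the angle opposite AB is not acute, so the smallest enclosing circle has AB as diameter.
Centre = midpoint of AB = (2, 4), r² = 16/4 = 4.
Area = π·r² = π·4 ≈ 12.57.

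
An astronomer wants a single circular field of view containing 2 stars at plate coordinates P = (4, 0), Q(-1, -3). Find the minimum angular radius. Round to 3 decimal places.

The smallest circle enclosing two points has them as diameter endpoints.
Centre = midpoint = (1.5, -1.5); r² = |PQ|²/4 = 34/4 = 8.5.
r = √(8.5) ≈ 2.915.

2.915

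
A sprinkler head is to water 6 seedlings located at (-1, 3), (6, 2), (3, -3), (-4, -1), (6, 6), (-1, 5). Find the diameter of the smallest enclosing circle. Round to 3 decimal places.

By Welzl's lemma the MEC is supported by two points (diametrically opposite) or three points (on a circumcircle).
The farthest pair is (-4, -1)–(6, 6) with squared distance 149. The circle on this segment as diameter has centre (1, 2.5) and r² = 149/4 = 37.25.
Check (-1, 3): distance² to centre = 4.25 ≤ 37.25, so it lies inside.
All remaining points lie in this disk, and no smaller disk contains both endpoints, so this is the minimum enclosing circle.
Diameter = 2r = 2√(37.25) ≈ 12.207.

12.207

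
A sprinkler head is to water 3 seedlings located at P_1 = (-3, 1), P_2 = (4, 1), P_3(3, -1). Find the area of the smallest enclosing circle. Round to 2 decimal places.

Side lengths²: P_1P_2² = 49, P_1P_3² = 40, P_2P_3² = 5.
Since P_1P_2² = 49 ≥ 40 + 5 = 45, the angle opposite P_1P_2 is not acute, so the smallest enclosing circle has P_1P_2 as diameter.
Centre = midpoint of P_1P_2 = (0.5, 1), r² = 49/4 = 12.25.
Area = π·r² = π·12.25 ≈ 38.48.

38.48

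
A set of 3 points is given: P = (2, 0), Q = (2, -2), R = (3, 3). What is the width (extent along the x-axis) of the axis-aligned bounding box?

max x = 3, min x = 2, so width = 1.

1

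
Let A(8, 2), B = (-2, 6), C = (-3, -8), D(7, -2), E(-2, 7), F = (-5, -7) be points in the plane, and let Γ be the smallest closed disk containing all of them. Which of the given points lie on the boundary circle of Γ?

The minimum enclosing circle is determined by three boundary points: A, E, F.
Their circumcentre is (21/62, -51/62) with r² = 128125/1922.
The farthest remaining point C is at distance² 120437/1922 ≤ 128125/1922.
The points at distance exactly r from the centre are A, E, F — 3 points.

A, E, F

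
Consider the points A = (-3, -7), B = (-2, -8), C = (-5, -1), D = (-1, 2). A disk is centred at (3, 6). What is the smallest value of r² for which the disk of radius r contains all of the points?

221

The required radius is the distance from (3, 6) to the farthest point.
Squared distances: 205, 221, 113, 32.
Maximum is 221, attained at B.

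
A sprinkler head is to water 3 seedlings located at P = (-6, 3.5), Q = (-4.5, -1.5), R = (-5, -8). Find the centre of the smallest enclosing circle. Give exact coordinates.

(-5.5, -2.25)

Side lengths²: PQ² = 27.25, PR² = 133.25, QR² = 42.5.
Since PR² = 133.25 ≥ 42.5 + 27.25 = 69.75, the angle opposite PR is not acute, so the smallest enclosing circle has PR as diameter.
Centre = midpoint of PR = (-5.5, -2.25), r² = 133.25/4 = 33.3125.
Centre = (-5.5, -2.25).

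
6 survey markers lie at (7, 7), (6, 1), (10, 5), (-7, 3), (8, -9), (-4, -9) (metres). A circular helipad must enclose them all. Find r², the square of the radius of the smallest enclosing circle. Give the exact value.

By Welzl's lemma the MEC is supported by two points (diametrically opposite) or three points (on a circumcircle).
The minimum enclosing circle is determined by three boundary points: (10, 5), (-7, 3), (-4, -9).
Their circumcentre is (2.1, -1.1) with r² = 99.62.
The farthest remaining point (8, -9) is at distance² 97.22 ≤ 99.62.

99.62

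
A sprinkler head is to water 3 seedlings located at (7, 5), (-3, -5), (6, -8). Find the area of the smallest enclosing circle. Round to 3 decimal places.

166.897

Call the three points A, B, C in the order given.
Side lengths²: AB² = 200, AC² = 170, BC² = 90.
Since AB² = 200 < 170 + 90 = 260, the triangle is acute, so the smallest enclosing circle is the circumcircle.
Circumcentre = (3.25, -1.25), r² = 53.125.
Area = π·r² = π·53.125 ≈ 166.897.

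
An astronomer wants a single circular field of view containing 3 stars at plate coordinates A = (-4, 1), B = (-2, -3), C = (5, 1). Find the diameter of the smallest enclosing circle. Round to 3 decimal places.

Side lengths²: AB² = 20, AC² = 81, BC² = 65.
Since AC² = 81 < 65 + 20 = 85, the triangle is acute, so the smallest enclosing circle is the circumcircle.
Circumcentre = (0.5, 0.75), r² = 20.3125.
Diameter = 2r = 2√(20.3125) ≈ 9.014.

9.014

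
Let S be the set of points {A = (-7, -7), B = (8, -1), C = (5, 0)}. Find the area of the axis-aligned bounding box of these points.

105

x ranges over [-7, 8], width 15.
y ranges over [-7, 0], height 7.
Area = 15 × 7 = 105.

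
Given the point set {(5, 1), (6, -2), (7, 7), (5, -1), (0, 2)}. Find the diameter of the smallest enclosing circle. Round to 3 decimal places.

A smallest enclosing disk is always determined by at most three of the input points on its boundary.
The minimum enclosing circle is determined by three boundary points: (6, -2), (7, 7), (0, 2).
Their circumcentre is (139/29, 78/29) with r² = 19721/841.
The farthest remaining point (5, -1) is at distance² 11485/841 ≤ 19721/841.
Diameter = 2r = 2√(19721/841) ≈ 9.685.

9.685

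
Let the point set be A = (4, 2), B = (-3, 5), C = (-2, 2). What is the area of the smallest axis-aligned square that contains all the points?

49

The bounding box has width 7 and height 3.
An axis-aligned square enclosing the set must have side ≥ max(width, height).
So the minimum side is max(7, 3) = 7.
Area = 7² = 49.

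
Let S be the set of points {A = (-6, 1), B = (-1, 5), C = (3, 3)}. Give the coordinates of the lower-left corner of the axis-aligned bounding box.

x-range [-6, 3], y-range [1, 5].
The lower-left corner is (-6, 1).

(-6, 1)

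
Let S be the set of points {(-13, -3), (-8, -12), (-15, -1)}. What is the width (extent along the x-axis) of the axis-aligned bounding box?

max x = -8, min x = -15, so width = 7.

7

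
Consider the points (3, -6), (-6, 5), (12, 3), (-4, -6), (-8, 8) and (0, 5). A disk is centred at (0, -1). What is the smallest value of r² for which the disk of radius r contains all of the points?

160

The required radius is the distance from (0, -1) to the farthest point.
Squared distances: 34, 72, 160, 41, 145, 36.
Maximum is 160, attained at (12, 3).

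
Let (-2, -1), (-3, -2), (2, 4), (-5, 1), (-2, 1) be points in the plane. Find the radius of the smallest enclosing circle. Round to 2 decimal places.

3.97

The minimum enclosing circle of a finite set is fixed by two of the points (as a diameter) or three (as a circumcircle).
The minimum enclosing circle is determined by three boundary points: (-3, -2), (2, 4), (-5, 1).
Their circumcentre is (-19/18, 79/54) with r² = 22997/1458.
The farthest remaining point (-2, -1) is at distance² 10145/1458 ≤ 22997/1458.
r = √(22997/1458) ≈ 3.97.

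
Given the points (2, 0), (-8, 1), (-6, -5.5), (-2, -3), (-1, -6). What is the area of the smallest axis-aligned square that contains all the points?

100

The bounding box has width 10 and height 7.
An axis-aligned square enclosing the set must have side ≥ max(width, height).
So the minimum side is max(10, 7) = 10.
Area = 10² = 100.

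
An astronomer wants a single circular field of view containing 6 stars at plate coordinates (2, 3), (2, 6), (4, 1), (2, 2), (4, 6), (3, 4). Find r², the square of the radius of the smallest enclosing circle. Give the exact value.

7.25

A smallest enclosing disk is always determined by at most three of the input points on its boundary.
The farthest pair is (2, 6)–(4, 1) with squared distance 29. The circle on this segment as diameter has centre (3, 3.5) and r² = 29/4 = 7.25.
Check (2, 3): distance² to centre = 1.25 ≤ 7.25, so it lies inside.
All remaining points lie in this disk, and no smaller disk contains both endpoints, so this is the minimum enclosing circle.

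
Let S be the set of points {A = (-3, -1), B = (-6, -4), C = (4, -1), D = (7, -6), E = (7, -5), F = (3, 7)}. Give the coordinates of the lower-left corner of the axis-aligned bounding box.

x-range [-6, 7], y-range [-6, 7].
The lower-left corner is (-6, -6).

(-6, -6)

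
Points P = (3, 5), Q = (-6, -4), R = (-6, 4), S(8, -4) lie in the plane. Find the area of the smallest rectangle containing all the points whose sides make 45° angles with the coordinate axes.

198

In coordinates u = x + y, v = x − y the rectangle is axis-aligned; the map (x,y)→(u,v) scales areas by 2.
u-values: 8, -10, -2, 4; range = 8 − (-10) = 18.
v-values: -2, -2, -10, 12; range = 12 − (-10) = 22.
Area = (18 × 22) / 2 = 198.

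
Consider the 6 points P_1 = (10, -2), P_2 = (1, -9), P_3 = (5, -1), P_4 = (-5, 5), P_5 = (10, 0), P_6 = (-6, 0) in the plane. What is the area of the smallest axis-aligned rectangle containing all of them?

x ranges over [-6, 10], width 16.
y ranges over [-9, 5], height 14.
Area = 16 × 14 = 224.

224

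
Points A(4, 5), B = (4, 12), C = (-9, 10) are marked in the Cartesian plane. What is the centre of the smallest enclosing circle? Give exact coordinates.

(-55/26, 8.5)

Side lengths²: AB² = 49, AC² = 194, BC² = 173.
Since AC² = 194 < 173 + 49 = 222, the triangle is acute, so the smallest enclosing circle is the circumcircle.
Circumcentre = (-55/26, 8.5), r² = 16781/338.
Centre = (-55/26, 8.5).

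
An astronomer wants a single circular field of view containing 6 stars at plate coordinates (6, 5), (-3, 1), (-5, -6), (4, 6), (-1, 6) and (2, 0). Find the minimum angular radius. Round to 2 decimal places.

7.78

By Welzl's lemma the MEC is supported by two points (diametrically opposite) or three points (on a circumcircle).
The farthest pair is (6, 5)–(-5, -6) with squared distance 242. The circle on this segment as diameter has centre (0.5, -0.5) and r² = 242/4 = 60.5.
Check (-3, 1): distance² to centre = 14.5 ≤ 60.5, so it lies inside.
All remaining points lie in this disk, and no smaller disk contains both endpoints, so this is the minimum enclosing circle.
r = √(60.5) ≈ 7.78.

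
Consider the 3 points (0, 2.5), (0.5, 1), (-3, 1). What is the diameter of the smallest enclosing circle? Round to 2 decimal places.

3.54

Call the three points A, B, C in the order given.
Side lengths²: AB² = 2.5, AC² = 11.25, BC² = 12.25.
Since BC² = 12.25 < 11.25 + 2.5 = 13.75, the triangle is acute, so the smallest enclosing circle is the circumcircle.
Circumcentre = (-1.25, 1.25), r² = 3.125.
Diameter = 2r = 2√(3.125) ≈ 3.54.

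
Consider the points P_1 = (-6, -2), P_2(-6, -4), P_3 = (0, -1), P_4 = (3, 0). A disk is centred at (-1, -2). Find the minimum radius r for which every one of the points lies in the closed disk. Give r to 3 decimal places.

The required radius is the distance from (-1, -2) to the farthest point.
Squared distances: 25, 29, 2, 20.
Maximum is 29, attained at P_2.
r = √29 ≈ 5.385.

5.385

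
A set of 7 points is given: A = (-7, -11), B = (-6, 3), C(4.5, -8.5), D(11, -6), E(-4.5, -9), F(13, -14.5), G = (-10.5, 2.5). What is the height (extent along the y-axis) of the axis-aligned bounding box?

17.5

max y = 3, min y = -14.5, so height = 17.5.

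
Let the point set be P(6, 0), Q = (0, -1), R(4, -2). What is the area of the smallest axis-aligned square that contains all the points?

36

The bounding box has width 6 and height 2.
An axis-aligned square enclosing the set must have side ≥ max(width, height).
So the minimum side is max(6, 2) = 6.
Area = 6² = 36.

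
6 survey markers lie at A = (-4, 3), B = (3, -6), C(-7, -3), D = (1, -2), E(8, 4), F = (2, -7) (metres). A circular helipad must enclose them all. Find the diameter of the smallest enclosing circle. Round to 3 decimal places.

A smallest enclosing disk is always determined by at most three of the input points on its boundary.
The farthest pair is C–E with squared distance 274. The circle on this segment as diameter has centre (0.5, 0.5) and r² = 274/4 = 68.5.
Check A: distance² to centre = 26.5 ≤ 68.5, so it lies inside.
All remaining points lie in this disk, and no smaller disk contains both endpoints, so this is the minimum enclosing circle.
Diameter = 2r = 2√(68.5) ≈ 16.553.

16.553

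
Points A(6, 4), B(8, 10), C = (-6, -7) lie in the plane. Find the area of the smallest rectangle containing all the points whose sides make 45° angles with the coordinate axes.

62

In coordinates u = x + y, v = x − y the rectangle is axis-aligned; the map (x,y)→(u,v) scales areas by 2.
u-values: 10, 18, -13; range = 18 − (-13) = 31.
v-values: 2, -2, 1; range = 2 − (-2) = 4.
Area = (31 × 4) / 2 = 62.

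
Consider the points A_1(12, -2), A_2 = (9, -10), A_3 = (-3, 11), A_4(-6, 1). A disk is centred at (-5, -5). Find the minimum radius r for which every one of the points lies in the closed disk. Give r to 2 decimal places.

17.26

The required radius is the distance from (-5, -5) to the farthest point.
Squared distances: 298, 221, 260, 37.
Maximum is 298, attained at A_1.
r = √298 ≈ 17.26.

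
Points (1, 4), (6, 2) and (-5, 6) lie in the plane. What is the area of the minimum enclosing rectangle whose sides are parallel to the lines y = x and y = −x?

52.5

In coordinates u = x + y, v = x − y the rectangle is axis-aligned; the map (x,y)→(u,v) scales areas by 2.
u-values: 5, 8, 1; range = 8 − 1 = 7.
v-values: -3, 4, -11; range = 4 − (-11) = 15.
Area = (7 × 15) / 2 = 52.5.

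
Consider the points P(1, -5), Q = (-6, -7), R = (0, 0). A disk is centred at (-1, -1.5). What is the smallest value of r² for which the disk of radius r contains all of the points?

The required radius is the distance from (-1, -1.5) to the farthest point.
Squared distances: 16.25, 55.25, 3.25.
Maximum is 55.25, attained at Q.

55.25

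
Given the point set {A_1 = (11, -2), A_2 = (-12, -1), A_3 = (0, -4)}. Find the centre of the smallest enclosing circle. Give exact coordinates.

(-0.5, -1.5)

Side lengths²: A_1A_2² = 530, A_1A_3² = 125, A_2A_3² = 153.
Since A_1A_2² = 530 ≥ 153 + 125 = 278, the angle opposite A_1A_2 is not acute, so the smallest enclosing circle has A_1A_2 as diameter.
Centre = midpoint of A_1A_2 = (-0.5, -1.5), r² = 530/4 = 132.5.
Centre = (-0.5, -1.5).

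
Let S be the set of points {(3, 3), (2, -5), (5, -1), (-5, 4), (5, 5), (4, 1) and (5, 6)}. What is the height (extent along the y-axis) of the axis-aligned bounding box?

max y = 6, min y = -5, so height = 11.

11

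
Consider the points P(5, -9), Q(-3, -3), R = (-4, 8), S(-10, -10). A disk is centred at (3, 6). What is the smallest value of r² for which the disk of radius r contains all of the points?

425

The required radius is the distance from (3, 6) to the farthest point.
Squared distances: 229, 117, 53, 425.
Maximum is 425, attained at S.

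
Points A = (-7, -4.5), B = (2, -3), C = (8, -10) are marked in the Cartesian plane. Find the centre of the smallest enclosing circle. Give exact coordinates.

(0.5, -7.25)

Side lengths²: AB² = 83.25, AC² = 255.25, BC² = 85.
Since AC² = 255.25 ≥ 85 + 83.25 = 168.25, the angle opposite AC is not acute, so the smallest enclosing circle has AC as diameter.
Centre = midpoint of AC = (0.5, -7.25), r² = 255.25/4 = 63.8125.
Centre = (0.5, -7.25).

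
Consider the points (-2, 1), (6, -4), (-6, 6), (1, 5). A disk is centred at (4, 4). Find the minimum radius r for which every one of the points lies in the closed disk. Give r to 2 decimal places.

The required radius is the distance from (4, 4) to the farthest point.
Squared distances: 45, 68, 104, 10.
Maximum is 104, attained at (-6, 6).
r = √104 ≈ 10.20.

10.20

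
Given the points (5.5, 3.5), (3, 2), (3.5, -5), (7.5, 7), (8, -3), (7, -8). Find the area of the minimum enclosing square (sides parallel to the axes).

225

The bounding box has width 5 and height 15.
An axis-aligned square enclosing the set must have side ≥ max(width, height).
So the minimum side is max(5, 15) = 15.
Area = 15² = 225.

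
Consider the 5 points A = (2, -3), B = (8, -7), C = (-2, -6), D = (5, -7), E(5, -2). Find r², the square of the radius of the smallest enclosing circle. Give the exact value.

The farthest pair is B–C with squared distance 101. The circle on this segment as diameter has centre (3, -6.5) and r² = 101/4 = 25.25.
Check A: distance² to centre = 13.25 ≤ 25.25, so it lies inside.
All remaining points lie in this disk, and no smaller disk contains both endpoints, so this is the minimum enclosing circle.

25.25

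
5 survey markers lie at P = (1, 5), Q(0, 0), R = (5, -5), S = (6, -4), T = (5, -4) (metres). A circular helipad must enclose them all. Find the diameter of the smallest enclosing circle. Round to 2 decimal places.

10.77

A smallest enclosing disk is always determined by at most three of the input points on its boundary.
The farthest pair is P–R with squared distance 116. The circle on this segment as diameter has centre (3, 0) and r² = 116/4 = 29.
Check Q: distance² to centre = 9 ≤ 29, so it lies inside.
All remaining points lie in this disk, and no smaller disk contains both endpoints, so this is the minimum enclosing circle.
Diameter = 2r = 2√29 ≈ 10.77.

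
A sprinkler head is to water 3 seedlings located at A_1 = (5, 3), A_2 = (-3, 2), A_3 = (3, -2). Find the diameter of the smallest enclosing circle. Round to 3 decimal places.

8.239

Side lengths²: A_1A_2² = 65, A_1A_3² = 29, A_2A_3² = 52.
Since A_1A_2² = 65 < 52 + 29 = 81, the triangle is acute, so the smallest enclosing circle is the circumcircle.
Circumcentre = (21/19, 63/38), r² = 24505/1444.
Diameter = 2r = 2√(24505/1444) ≈ 8.239.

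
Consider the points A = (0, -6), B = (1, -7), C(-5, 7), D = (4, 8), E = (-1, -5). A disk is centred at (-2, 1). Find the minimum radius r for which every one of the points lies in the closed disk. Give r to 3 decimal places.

The required radius is the distance from (-2, 1) to the farthest point.
Squared distances: 53, 73, 45, 85, 37.
Maximum is 85, attained at D.
r = √85 ≈ 9.220.

9.220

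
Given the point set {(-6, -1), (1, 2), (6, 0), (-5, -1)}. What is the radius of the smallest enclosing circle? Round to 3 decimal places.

6.021

By Welzl's lemma the MEC is supported by two points (diametrically opposite) or three points (on a circumcircle).
The farthest pair is (-6, -1)–(6, 0) with squared distance 145. The circle on this segment as diameter has centre (0, -0.5) and r² = 145/4 = 36.25.
Check (1, 2): distance² to centre = 7.25 ≤ 36.25, so it lies inside.
All remaining points lie in this disk, and no smaller disk contains both endpoints, so this is the minimum enclosing circle.
r = √(36.25) ≈ 6.021.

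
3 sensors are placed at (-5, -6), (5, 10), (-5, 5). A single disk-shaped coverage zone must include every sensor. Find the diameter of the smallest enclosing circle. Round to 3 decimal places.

Call the three points A, B, C in the order given.
Side lengths²: AB² = 356, AC² = 121, BC² = 125.
Since AB² = 356 ≥ 125 + 121 = 246, the angle opposite AB is not acute, so the smallest enclosing circle has AB as diameter.
Centre = midpoint of AB = (0, 2), r² = 356/4 = 89.
Diameter = 2r = 2√89 ≈ 18.868.

18.868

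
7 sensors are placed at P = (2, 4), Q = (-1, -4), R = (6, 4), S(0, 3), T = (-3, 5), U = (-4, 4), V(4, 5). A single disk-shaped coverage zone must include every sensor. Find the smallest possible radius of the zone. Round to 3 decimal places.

5.677

By Welzl's lemma the MEC is supported by two points (diametrically opposite) or three points (on a circumcircle).
The minimum enclosing circle is determined by three boundary points: Q, R, U.
Their circumcentre is (1, 1.3125) with r² = 32.22265625.
The farthest remaining point T is at distance² 29.59765625 ≤ 32.22265625.
r = √(32.22265625) ≈ 5.677.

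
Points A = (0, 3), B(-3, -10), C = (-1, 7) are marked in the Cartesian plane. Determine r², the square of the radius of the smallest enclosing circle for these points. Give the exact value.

Side lengths²: AB² = 178, AC² = 17, BC² = 293.
Since BC² = 293 ≥ 178 + 17 = 195, the angle opposite BC is not acute, so the smallest enclosing circle has BC as diameter.
Centre = midpoint of BC = (-2, -1.5), r² = 293/4 = 73.25.

73.25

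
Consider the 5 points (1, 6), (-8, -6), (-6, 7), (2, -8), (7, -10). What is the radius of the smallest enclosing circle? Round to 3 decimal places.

By Welzl's lemma the MEC is supported by two points (diametrically opposite) or three points (on a circumcircle).
The farthest pair is (-6, 7)–(7, -10) with squared distance 458. The circle on this segment as diameter has centre (0.5, -1.5) and r² = 458/4 = 114.5.
Check (1, 6): distance² to centre = 56.5 ≤ 114.5, so it lies inside.
All remaining points lie in this disk, and no smaller disk contains both endpoints, so this is the minimum enclosing circle.
r = √(114.5) ≈ 10.700.

10.700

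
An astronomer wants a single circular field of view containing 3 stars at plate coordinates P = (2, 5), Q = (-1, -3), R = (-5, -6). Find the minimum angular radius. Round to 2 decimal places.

6.52

Side lengths²: PQ² = 73, PR² = 170, QR² = 25.
Since PR² = 170 ≥ 73 + 25 = 98, the angle opposite PR is not acute, so the smallest enclosing circle has PR as diameter.
Centre = midpoint of PR = (-1.5, -0.5), r² = 170/4 = 42.5.
r = √(42.5) ≈ 6.52.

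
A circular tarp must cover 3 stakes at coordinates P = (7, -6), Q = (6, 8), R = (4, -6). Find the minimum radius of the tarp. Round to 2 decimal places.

Side lengths²: PQ² = 197, PR² = 9, QR² = 200.
Since QR² = 200 < 197 + 9 = 206, the triangle is acute, so the smallest enclosing circle is the circumcircle.
Circumcentre = (5.5, 13/14), r² = 4925/98.
r = √(4925/98) ≈ 7.09.

7.09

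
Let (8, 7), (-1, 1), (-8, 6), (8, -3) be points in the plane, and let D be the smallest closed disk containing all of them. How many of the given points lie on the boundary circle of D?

The minimum enclosing circle is determined by three boundary points: (8, 7), (-8, 6), (8, -3).
Their circumcentre is (0.28125, 2) with r² = 84.5791015625.
The farthest remaining point (-1, 1) is at distance² 2.6416015625 ≤ 84.5791015625.
The points at distance exactly r from the centre are (8, 7), (-8, 6), (8, -3) — 3 points.

3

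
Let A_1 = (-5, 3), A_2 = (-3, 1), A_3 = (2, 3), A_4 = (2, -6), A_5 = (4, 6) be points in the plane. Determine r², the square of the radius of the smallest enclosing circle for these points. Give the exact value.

By Welzl's lemma the MEC is supported by two points (diametrically opposite) or three points (on a circumcircle).
The minimum enclosing circle is determined by three boundary points: A_1, A_4, A_5.
Their circumcentre is (15/17, 6/17) with r² = 12025/289.
The farthest remaining point A_2 is at distance² 4477/289 ≤ 12025/289.

12025/289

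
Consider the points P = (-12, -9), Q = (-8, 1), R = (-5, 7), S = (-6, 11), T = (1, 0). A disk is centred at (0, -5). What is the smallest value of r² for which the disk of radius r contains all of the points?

The required radius is the distance from (0, -5) to the farthest point.
Squared distances: 160, 100, 169, 292, 26.
Maximum is 292, attained at S.

292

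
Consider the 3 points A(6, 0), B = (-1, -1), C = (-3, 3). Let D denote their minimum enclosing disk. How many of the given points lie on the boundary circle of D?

2

Side lengths²: AB² = 50, AC² = 90, BC² = 20.
Since AC² = 90 ≥ 50 + 20 = 70, the angle opposite AC is not acute, so the smallest enclosing circle has AC as diameter.
Centre = midpoint of AC = (1.5, 1.5), r² = 90/4 = 22.5.
The points at distance exactly r from the centre are A, C — 2 points.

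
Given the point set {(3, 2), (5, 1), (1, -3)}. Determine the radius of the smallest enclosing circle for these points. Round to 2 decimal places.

2.84

Call the three points A, B, C in the order given.
Side lengths²: AB² = 5, AC² = 29, BC² = 32.
Since BC² = 32 < 29 + 5 = 34, the triangle is acute, so the smallest enclosing circle is the circumcircle.
Circumcentre = (17/6, -5/6), r² = 145/18.
r = √(145/18) ≈ 2.84.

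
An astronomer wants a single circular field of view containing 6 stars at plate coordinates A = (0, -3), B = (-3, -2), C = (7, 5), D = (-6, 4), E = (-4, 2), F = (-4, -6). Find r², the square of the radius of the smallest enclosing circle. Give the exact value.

By Welzl's lemma the MEC is supported by two points (diametrically opposite) or three points (on a circumcircle).
The minimum enclosing circle is determined by three boundary points: C, D, F.
Their circumcentre is (5/6, 1/6) with r² = 1105/18.
The farthest remaining point E is at distance² 481/18 ≤ 1105/18.

1105/18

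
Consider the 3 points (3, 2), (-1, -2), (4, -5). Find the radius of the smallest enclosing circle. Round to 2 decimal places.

Call the three points A, B, C in the order given.
Side lengths²: AB² = 32, AC² = 50, BC² = 34.
Since AC² = 50 < 34 + 32 = 66, the triangle is acute, so the smallest enclosing circle is the circumcircle.
Circumcentre = (2.625, -1.625), r² = 13.28125.
r = √(13.28125) ≈ 3.64.

3.64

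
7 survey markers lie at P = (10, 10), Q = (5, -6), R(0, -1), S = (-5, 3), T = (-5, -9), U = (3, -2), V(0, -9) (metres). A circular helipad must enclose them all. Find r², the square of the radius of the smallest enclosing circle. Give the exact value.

146.5

A smallest enclosing disk is always determined by at most three of the input points on its boundary.
The farthest pair is P–T with squared distance 586. The circle on this segment as diameter has centre (2.5, 0.5) and r² = 586/4 = 146.5.
Check Q: distance² to centre = 48.5 ≤ 146.5, so it lies inside.
All remaining points lie in this disk, and no smaller disk contains both endpoints, so this is the minimum enclosing circle.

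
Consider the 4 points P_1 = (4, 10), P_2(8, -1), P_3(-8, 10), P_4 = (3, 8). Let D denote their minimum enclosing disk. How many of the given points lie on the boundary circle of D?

2

By Welzl's lemma the MEC is supported by two points (diametrically opposite) or three points (on a circumcircle).
The farthest pair is P_2–P_3 with squared distance 377. The circle on this segment as diameter has centre (0, 4.5) and r² = 377/4 = 94.25.
Check P_1: distance² to centre = 46.25 ≤ 94.25, so it lies inside.
All remaining points lie in this disk, and no smaller disk contains both endpoints, so this is the minimum enclosing circle.
The points at distance exactly r from the centre are P_2, P_3 — 2 points.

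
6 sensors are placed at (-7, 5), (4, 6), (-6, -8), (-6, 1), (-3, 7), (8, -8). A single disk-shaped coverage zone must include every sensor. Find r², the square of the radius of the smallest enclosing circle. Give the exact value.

By Welzl's lemma the MEC is supported by two points (diametrically opposite) or three points (on a circumcircle).
The farthest pair is (-7, 5)–(8, -8) with squared distance 394. The circle on this segment as diameter has centre (0.5, -1.5) and r² = 394/4 = 98.5.
Check (4, 6): distance² to centre = 68.5 ≤ 98.5, so it lies inside.
All remaining points lie in this disk, and no smaller disk contains both endpoints, so this is the minimum enclosing circle.

98.5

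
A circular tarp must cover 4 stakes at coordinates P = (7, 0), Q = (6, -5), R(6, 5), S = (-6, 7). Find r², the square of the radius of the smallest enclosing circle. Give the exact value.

By Welzl's lemma the MEC is supported by two points (diametrically opposite) or three points (on a circumcircle).
The farthest pair is Q–S with squared distance 288. The circle on this segment as diameter has centre (0, 1) and r² = 288/4 = 72.
Check P: distance² to centre = 50 ≤ 72, so it lies inside.
All remaining points lie in this disk, and no smaller disk contains both endpoints, so this is the minimum enclosing circle.

72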